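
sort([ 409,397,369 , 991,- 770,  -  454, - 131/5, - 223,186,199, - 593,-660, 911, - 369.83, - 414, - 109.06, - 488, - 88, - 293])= [-770, - 660, - 593, - 488, -454, - 414, - 369.83 , - 293, - 223, - 109.06, - 88, - 131/5, 186, 199,369, 397, 409, 911 , 991 ]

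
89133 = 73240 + 15893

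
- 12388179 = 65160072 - 77548251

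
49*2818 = 138082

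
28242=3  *9414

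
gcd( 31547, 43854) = 1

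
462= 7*66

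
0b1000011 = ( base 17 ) 3g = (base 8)103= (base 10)67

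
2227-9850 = -7623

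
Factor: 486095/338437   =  5^1*11^( - 2 ) * 191^1 * 509^1 * 2797^(-1) 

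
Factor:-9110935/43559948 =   -  2^(-2)*5^1* 1822187^1*10889987^( - 1) 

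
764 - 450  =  314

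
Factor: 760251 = 3^1*253417^1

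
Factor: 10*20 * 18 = 2^4*3^2*5^2= 3600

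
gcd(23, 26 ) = 1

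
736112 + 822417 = 1558529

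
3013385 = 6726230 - 3712845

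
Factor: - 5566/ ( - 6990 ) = 3^( - 1 )*5^( - 1 )*11^2*23^1*233^( - 1) = 2783/3495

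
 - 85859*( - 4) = 343436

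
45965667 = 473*97179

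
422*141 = 59502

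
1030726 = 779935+250791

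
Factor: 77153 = 77153^1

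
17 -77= - 60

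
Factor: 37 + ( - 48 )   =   - 11 = - 11^1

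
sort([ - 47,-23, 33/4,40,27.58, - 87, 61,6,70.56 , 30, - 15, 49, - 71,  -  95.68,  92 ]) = [ - 95.68, - 87,- 71, -47,  -  23, - 15,6,33/4, 27.58, 30, 40,49, 61,70.56,92 ] 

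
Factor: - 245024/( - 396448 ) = 589/953 = 19^1* 31^1 * 953^ ( - 1)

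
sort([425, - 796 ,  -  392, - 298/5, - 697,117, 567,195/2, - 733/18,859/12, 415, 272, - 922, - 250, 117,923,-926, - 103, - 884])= [  -  926,-922, - 884, - 796,  -  697, - 392,  -  250, - 103,-298/5,-733/18, 859/12, 195/2, 117, 117, 272, 415,425,567, 923]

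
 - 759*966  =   - 733194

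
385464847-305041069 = 80423778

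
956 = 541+415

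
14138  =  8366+5772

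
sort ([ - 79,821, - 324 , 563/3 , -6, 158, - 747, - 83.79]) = [ - 747, - 324, - 83.79,-79, - 6 , 158, 563/3, 821 ]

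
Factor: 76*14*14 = 14896= 2^4 * 7^2*19^1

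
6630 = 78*85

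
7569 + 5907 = 13476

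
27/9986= 27/9986 = 0.00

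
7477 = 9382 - 1905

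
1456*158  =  230048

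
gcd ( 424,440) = 8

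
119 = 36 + 83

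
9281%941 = 812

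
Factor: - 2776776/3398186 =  -1388388/1699093 = - 2^2 * 3^1 * 11^(  -  1) * 37^1*53^1*59^1 * 83^( - 1)* 1861^( - 1 ) 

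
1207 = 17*71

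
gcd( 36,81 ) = 9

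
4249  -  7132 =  - 2883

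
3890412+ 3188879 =7079291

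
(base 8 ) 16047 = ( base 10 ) 7207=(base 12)4207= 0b1110000100111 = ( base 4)1300213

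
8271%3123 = 2025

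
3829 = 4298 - 469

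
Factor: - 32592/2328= -14=-  2^1*7^1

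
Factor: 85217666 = 2^1*223^1 * 191071^1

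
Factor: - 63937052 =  - 2^2*19^1 * 841277^1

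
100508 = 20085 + 80423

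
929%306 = 11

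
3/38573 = 3/38573 = 0.00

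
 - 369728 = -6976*53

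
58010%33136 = 24874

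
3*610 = 1830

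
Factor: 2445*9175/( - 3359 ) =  - 22432875/3359  =  - 3^1*5^3 * 163^1*367^1*3359^(  -  1 ) 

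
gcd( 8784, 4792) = 8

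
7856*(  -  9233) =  - 72534448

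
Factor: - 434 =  - 2^1 * 7^1*31^1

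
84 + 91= 175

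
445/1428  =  445/1428 =0.31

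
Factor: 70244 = 2^2*17^1*1033^1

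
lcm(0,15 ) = 0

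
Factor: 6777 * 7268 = 2^2*3^3*23^1*79^1*251^1 = 49255236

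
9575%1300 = 475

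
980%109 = 108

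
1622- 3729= -2107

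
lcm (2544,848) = 2544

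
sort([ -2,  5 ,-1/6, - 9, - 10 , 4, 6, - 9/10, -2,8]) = [ -10 , - 9, - 2, - 2, - 9/10,-1/6,4, 5, 6, 8]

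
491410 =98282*5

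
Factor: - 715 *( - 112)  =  80080 = 2^4*5^1*7^1*11^1*13^1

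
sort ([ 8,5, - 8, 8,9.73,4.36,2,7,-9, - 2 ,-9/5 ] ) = [ -9, - 8, - 2, - 9/5, 2, 4.36 , 5,7, 8,8,9.73]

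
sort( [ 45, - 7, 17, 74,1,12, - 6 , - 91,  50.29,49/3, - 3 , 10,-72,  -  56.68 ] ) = [  -  91, - 72, - 56.68, - 7  , - 6,-3,1, 10, 12, 49/3,17, 45 , 50.29  ,  74]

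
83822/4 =41911/2 =20955.50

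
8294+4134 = 12428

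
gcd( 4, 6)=2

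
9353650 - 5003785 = 4349865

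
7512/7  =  7512/7 = 1073.14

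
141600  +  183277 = 324877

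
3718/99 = 37 + 5/9 = 37.56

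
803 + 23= 826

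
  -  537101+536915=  - 186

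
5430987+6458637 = 11889624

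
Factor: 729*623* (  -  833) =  - 378321111 = - 3^6 *7^3*17^1*89^1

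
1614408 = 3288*491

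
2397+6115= 8512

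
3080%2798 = 282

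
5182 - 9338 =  - 4156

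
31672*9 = 285048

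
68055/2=68055/2 =34027.50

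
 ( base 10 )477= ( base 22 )lf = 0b111011101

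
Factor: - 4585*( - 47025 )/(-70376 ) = -11347875/3704 = - 2^( - 3 )*3^2 * 5^3*7^1*11^1*131^1*463^( - 1)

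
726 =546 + 180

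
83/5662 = 83/5662 = 0.01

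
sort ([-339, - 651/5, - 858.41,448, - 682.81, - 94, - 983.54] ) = [ - 983.54,- 858.41, - 682.81, - 339, - 651/5, - 94, 448 ]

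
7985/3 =2661 + 2/3 = 2661.67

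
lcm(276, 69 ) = 276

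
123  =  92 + 31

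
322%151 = 20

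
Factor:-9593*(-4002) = 2^1*3^1*23^1*29^1 * 53^1*181^1 = 38391186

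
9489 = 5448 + 4041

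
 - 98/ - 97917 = 98/97917 =0.00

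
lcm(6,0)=0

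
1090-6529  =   - 5439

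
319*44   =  14036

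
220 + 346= 566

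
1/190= 1/190 = 0.01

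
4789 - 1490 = 3299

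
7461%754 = 675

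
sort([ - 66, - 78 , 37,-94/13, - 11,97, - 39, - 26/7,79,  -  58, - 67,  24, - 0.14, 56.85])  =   [ - 78,  -  67, - 66, -58,- 39, - 11, - 94/13, - 26/7, - 0.14, 24,  37,56.85, 79,  97 ]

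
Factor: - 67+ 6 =-61 = -61^1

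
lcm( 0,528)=0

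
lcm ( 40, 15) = 120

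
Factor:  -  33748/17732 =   -  59/31 = -31^( -1)*59^1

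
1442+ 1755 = 3197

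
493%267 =226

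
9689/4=9689/4 = 2422.25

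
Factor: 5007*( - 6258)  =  -2^1*3^2*7^1*149^1*1669^1 = - 31333806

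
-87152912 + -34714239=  - 121867151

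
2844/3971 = 2844/3971= 0.72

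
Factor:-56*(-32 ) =2^8 * 7^1 = 1792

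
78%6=0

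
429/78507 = 1/183 = 0.01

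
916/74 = 12 + 14/37 = 12.38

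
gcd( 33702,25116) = 6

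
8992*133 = 1195936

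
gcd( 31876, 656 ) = 4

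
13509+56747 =70256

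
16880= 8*2110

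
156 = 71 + 85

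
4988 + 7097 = 12085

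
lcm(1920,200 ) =9600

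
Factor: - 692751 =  - 3^1*37^1 * 79^2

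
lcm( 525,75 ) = 525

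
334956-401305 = -66349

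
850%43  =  33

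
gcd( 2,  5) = 1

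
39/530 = 39/530 = 0.07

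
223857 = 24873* 9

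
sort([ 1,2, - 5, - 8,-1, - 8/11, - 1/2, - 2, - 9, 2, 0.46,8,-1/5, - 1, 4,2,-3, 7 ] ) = [ - 9, - 8,-5, - 3,  -  2,-1, -1,  -  8/11,- 1/2, - 1/5 , 0.46, 1 , 2, 2,2, 4,  7, 8]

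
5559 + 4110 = 9669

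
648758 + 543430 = 1192188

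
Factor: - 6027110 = -2^1 * 5^1*602711^1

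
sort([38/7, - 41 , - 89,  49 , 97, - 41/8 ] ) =[-89 ,-41, - 41/8, 38/7,49 , 97]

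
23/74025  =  23/74025 =0.00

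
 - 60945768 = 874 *( - 69732 ) 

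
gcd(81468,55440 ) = 36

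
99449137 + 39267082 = 138716219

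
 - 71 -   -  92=21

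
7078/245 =28 + 218/245=28.89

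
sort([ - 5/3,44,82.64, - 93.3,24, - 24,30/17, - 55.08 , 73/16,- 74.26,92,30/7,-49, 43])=[ - 93.3, - 74.26, - 55.08, - 49, - 24, - 5/3,30/17, 30/7, 73/16,24,43, 44,82.64,92]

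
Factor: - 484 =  - 2^2*11^2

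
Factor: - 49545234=-2^1*3^2*2752513^1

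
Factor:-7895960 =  - 2^3*5^1*109^1*1811^1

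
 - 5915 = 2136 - 8051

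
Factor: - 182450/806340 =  - 2^( - 1)* 3^( - 1 )*5^1*41^1*151^(-1) = - 205/906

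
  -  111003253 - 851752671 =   -  962755924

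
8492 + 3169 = 11661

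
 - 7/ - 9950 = 7/9950 = 0.00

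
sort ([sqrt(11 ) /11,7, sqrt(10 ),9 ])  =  [sqrt( 11) /11,sqrt( 10),7,9 ] 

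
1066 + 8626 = 9692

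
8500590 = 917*9270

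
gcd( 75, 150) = 75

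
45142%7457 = 400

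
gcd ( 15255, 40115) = 565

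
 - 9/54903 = - 3/18301 = - 0.00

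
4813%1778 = 1257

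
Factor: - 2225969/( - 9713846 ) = 2^( - 1 )*2225969^1*4856923^(  -  1 ) 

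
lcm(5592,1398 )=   5592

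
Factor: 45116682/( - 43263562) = - 22558341/21631781 = - 3^1*13^1*2131^( - 1)*10151^( - 1)*578419^1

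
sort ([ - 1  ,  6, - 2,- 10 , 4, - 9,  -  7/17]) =[ -10, - 9, - 2, - 1, - 7/17,4,6]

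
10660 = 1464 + 9196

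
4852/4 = 1213 =1213.00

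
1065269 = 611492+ 453777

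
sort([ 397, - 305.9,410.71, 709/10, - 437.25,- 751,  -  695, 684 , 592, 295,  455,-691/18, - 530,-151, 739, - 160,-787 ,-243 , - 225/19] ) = [  -  787, - 751, - 695, - 530,  -  437.25, - 305.9  ,-243 ,-160, - 151, - 691/18, - 225/19, 709/10, 295, 397, 410.71, 455, 592, 684, 739] 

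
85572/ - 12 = - 7131 + 0/1 = - 7131.00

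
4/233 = 4/233 = 0.02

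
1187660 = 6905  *172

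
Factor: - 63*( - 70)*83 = 366030 = 2^1*3^2*5^1*  7^2*83^1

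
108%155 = 108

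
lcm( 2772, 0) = 0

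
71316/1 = 71316  =  71316.00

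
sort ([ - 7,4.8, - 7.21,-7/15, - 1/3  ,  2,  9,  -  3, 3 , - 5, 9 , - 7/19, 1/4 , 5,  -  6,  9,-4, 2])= [ -7.21,-7,-6,-5, - 4, - 3,- 7/15, - 7/19,-1/3 , 1/4, 2,  2 , 3, 4.8, 5,9,9, 9] 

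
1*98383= 98383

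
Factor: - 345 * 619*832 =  - 177677760=- 2^6 * 3^1*5^1 * 13^1  *23^1*619^1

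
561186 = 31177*18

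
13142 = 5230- - 7912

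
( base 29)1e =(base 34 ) 19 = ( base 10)43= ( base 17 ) 29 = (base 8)53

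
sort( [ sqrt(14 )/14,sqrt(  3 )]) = [ sqrt(14) /14, sqrt( 3)]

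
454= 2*227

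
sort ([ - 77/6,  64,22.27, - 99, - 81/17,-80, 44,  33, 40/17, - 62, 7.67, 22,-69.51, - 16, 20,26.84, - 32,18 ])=[ - 99 , - 80,  -  69.51, - 62, - 32, - 16, -77/6, - 81/17,40/17, 7.67, 18, 20,22, 22.27, 26.84, 33, 44, 64 ] 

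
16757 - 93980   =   - 77223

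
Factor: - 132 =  -2^2*3^1*11^1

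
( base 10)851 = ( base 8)1523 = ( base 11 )704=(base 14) 44B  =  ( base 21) 1JB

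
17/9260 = 17/9260 = 0.00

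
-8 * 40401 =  - 323208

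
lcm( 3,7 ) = 21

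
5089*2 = 10178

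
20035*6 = 120210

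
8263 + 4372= 12635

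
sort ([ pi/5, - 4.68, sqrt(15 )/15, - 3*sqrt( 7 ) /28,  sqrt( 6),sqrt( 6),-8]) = [ - 8 ,- 4.68, - 3*sqrt( 7)/28,sqrt( 15)/15, pi/5, sqrt( 6 ), sqrt(6) ] 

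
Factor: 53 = 53^1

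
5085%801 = 279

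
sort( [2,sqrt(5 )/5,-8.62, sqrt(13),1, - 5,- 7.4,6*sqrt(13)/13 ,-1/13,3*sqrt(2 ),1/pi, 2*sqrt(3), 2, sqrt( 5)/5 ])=[ - 8.62,-7.4,-5,-1/13,1/pi,sqrt(5)/5,sqrt(5 ) /5, 1,  6*sqrt(  13)/13,2, 2,2*sqrt( 3 ), sqrt(13 ),3*sqrt( 2 ) ]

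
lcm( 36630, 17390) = 1721610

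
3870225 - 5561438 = -1691213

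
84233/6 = 14038+5/6 =14038.83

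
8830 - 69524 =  - 60694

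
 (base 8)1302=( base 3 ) 222011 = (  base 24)15a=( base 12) 4aa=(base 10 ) 706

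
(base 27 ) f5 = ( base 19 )12B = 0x19a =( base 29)e4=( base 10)410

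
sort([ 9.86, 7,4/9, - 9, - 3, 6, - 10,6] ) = [ - 10, - 9, - 3, 4/9,6,  6,  7, 9.86] 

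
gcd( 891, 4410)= 9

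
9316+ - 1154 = 8162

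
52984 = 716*74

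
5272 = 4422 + 850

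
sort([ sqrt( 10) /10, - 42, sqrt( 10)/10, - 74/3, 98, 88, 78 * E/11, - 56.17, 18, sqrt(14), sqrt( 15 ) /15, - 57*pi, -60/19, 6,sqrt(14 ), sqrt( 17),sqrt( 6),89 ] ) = [  -  57 * pi,-56.17,- 42,-74/3, - 60/19, sqrt (15)/15, sqrt( 10) /10,sqrt ( 10) /10, sqrt ( 6), sqrt(14 ),sqrt(14),sqrt( 17), 6, 18, 78 * E/11, 88,89, 98 ] 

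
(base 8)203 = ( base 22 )5L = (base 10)131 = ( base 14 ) 95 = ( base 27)4N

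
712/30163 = 712/30163 = 0.02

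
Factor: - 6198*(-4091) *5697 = 2^1*3^4*211^1*1033^1*4091^1 = 144453234546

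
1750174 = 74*23651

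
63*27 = 1701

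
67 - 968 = - 901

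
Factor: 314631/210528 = 813/544=2^( - 5)*3^1*17^(  -  1)*271^1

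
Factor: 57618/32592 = 2^(-3) * 3^2*7^(-1)*11^1 = 99/56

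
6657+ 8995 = 15652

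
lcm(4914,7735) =417690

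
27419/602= 3917/86 = 45.55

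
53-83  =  -30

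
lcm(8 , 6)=24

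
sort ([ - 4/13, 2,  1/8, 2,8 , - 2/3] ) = [-2/3, - 4/13,1/8, 2,2,8 ] 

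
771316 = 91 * 8476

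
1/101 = 1/101 = 0.01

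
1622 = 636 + 986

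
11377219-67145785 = -55768566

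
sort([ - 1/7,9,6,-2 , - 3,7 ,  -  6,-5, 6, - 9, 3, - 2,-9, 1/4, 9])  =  [-9,-9, - 6,-5, - 3,-2, - 2, - 1/7, 1/4,3,6, 6, 7, 9, 9 ]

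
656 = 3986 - 3330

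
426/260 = 213/130 = 1.64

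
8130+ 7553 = 15683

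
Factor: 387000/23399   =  2^3*3^2*5^3*43^1 * 23399^( - 1 )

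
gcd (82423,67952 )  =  1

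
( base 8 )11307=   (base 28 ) 63J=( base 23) 920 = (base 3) 20121001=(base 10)4807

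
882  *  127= 112014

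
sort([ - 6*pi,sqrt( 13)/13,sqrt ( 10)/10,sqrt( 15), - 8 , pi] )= [ - 6*pi, - 8,sqrt(13) /13,sqrt (10)/10,pi,sqrt(15)] 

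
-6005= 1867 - 7872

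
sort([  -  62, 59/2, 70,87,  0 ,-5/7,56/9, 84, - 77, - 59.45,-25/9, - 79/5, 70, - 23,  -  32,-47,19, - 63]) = [- 77,- 63, - 62,-59.45,  -  47,  -  32,  -  23, - 79/5, - 25/9, - 5/7, 0, 56/9, 19, 59/2, 70,70 , 84, 87] 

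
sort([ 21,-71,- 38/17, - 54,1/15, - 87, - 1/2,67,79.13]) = [ - 87, - 71, - 54, - 38/17,- 1/2,  1/15, 21, 67,79.13] 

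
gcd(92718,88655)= 17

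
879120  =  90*9768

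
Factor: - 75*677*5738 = -291346950 = -2^1*3^1*5^2*19^1*151^1*677^1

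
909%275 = 84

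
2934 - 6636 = - 3702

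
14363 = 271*53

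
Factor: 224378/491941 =2^1* 7^1*11^1*31^1 * 47^1*83^( - 1 )*5927^( - 1)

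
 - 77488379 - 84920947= - 162409326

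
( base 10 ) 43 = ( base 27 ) 1G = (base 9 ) 47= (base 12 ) 37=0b101011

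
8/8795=8/8795= 0.00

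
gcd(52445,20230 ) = 85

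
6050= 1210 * 5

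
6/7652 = 3/3826 = 0.00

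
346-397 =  - 51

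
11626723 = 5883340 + 5743383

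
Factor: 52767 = 3^2 * 11^1*13^1*41^1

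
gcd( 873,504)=9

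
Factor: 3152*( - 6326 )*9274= -184919405248  =  -2^6*197^1*3163^1*4637^1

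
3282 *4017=13183794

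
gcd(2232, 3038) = 62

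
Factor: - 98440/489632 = - 115/572 =-2^ ( - 2)*5^1*11^( - 1 )* 13^( - 1)*23^1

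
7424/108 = 68 + 20/27 = 68.74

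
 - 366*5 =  - 1830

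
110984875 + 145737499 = 256722374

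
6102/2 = 3051 = 3051.00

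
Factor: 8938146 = 2^1 * 3^1 * 7^1*59^1 * 3607^1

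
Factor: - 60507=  - 3^6 * 83^1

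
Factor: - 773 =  -773^1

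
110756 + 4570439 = 4681195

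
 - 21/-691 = 21/691 = 0.03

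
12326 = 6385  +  5941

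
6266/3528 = 3133/1764 = 1.78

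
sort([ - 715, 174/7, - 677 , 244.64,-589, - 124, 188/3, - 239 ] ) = [-715, - 677, - 589,-239,-124,174/7, 188/3,244.64 ]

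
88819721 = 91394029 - 2574308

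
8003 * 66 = 528198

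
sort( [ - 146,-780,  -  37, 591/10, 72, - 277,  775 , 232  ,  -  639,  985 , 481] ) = [ - 780,-639,  -  277, - 146  , - 37,  591/10,72,232,  481,775,985 ]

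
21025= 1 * 21025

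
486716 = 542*898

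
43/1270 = 43/1270 = 0.03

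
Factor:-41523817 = - 2879^1*14423^1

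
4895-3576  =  1319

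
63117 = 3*21039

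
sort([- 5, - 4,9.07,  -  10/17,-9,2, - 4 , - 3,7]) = [ - 9,  -  5, - 4,-4,  -  3, - 10/17,2,7, 9.07]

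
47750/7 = 6821 + 3/7 = 6821.43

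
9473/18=526 + 5/18 = 526.28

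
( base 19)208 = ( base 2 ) 1011011010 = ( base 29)p5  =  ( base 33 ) m4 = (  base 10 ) 730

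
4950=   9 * 550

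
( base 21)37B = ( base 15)68b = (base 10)1481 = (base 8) 2711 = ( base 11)1127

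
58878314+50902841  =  109781155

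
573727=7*81961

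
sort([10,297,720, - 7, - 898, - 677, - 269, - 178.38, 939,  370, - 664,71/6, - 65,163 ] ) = [ - 898, - 677,-664, - 269, - 178.38, - 65, - 7,10, 71/6 , 163,297,370,720, 939]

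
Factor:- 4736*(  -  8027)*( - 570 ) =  - 2^8*3^1  *  5^1*19^1*23^1*37^1*349^1 = -21669047040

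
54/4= 13 + 1/2 = 13.50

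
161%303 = 161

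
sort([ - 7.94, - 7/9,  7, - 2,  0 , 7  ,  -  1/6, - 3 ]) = [ - 7.94, - 3, - 2, -7/9, - 1/6,  0,7,7]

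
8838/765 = 982/85 = 11.55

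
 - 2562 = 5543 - 8105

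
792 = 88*9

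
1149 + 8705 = 9854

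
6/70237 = 6/70237= 0.00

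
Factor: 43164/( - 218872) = -2^( - 1)*3^2*11^1*251^( - 1)   =  - 99/502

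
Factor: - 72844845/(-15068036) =2^(-2 )*3^1*5^1 * 23^( -2 )*7121^( - 1)*4856323^1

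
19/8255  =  19/8255=0.00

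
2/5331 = 2/5331 = 0.00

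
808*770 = 622160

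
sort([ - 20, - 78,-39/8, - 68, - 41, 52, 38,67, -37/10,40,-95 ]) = [  -  95, - 78,-68, - 41, - 20,-39/8, - 37/10,38, 40, 52, 67]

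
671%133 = 6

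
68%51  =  17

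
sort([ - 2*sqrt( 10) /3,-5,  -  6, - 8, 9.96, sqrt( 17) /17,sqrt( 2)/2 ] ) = [ - 8, - 6,-5,-2  *sqrt( 10) /3,sqrt( 17) /17 , sqrt(2 )/2, 9.96 ]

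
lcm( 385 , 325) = 25025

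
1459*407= 593813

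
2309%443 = 94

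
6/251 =6/251 = 0.02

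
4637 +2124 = 6761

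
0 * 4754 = 0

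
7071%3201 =669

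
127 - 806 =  - 679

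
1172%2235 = 1172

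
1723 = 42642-40919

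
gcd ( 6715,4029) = 1343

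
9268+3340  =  12608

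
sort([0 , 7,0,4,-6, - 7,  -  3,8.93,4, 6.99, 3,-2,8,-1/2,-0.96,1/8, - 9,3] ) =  [-9,-7,- 6 , - 3, - 2, - 0.96,  -  1/2 , 0,0, 1/8, 3,3, 4,4,6.99,7,8,8.93]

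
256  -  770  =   - 514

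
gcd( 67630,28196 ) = 2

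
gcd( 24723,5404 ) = 1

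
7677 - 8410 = -733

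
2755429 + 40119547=42874976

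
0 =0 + 0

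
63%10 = 3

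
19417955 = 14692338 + 4725617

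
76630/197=76630/197  =  388.98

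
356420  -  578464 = -222044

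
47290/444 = 23645/222=106.51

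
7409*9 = 66681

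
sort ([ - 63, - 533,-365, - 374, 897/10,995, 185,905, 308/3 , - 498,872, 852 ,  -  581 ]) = [ - 581,- 533,-498, - 374, - 365,- 63,897/10,  308/3, 185, 852, 872,905, 995 ] 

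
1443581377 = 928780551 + 514800826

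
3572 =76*47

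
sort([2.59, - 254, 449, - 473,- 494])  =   [ - 494, - 473, - 254, 2.59,449 ] 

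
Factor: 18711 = 3^5*7^1*11^1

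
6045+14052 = 20097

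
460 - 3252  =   - 2792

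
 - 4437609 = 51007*( - 87)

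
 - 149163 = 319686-468849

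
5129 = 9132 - 4003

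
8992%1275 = 67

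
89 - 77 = 12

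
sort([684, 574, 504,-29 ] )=[ - 29, 504, 574,684] 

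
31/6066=31/6066 = 0.01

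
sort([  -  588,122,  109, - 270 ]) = [-588, - 270,  109,122 ]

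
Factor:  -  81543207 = - 3^1*27181069^1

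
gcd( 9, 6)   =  3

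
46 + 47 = 93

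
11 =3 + 8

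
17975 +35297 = 53272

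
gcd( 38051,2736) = 1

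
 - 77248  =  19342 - 96590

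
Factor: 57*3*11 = 3^2*11^1*19^1 = 1881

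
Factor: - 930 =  - 2^1*3^1*5^1*31^1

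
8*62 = 496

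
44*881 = 38764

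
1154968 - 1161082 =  - 6114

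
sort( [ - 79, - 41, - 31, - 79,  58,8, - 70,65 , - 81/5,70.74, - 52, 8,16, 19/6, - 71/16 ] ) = [ - 79,-79 , - 70, - 52, - 41, - 31, - 81/5, - 71/16, 19/6,  8,8,  16 , 58 , 65, 70.74]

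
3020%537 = 335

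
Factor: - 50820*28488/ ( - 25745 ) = 289552032/5149= 2^5*3^2* 7^1*11^2*19^( - 1)*271^( - 1)  *1187^1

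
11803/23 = 513 + 4/23 = 513.17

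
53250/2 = 26625  =  26625.00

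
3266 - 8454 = - 5188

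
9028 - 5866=3162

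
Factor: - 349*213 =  - 74337 = -3^1*  71^1*349^1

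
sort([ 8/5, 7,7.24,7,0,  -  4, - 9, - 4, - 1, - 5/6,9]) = [ -9,-4, - 4, - 1,-5/6,0,8/5,7, 7,7.24,9 ] 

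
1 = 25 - 24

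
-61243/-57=61243/57 = 1074.44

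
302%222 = 80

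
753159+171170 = 924329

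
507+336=843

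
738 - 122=616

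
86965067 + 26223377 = 113188444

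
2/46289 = 2/46289 = 0.00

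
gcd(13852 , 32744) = 4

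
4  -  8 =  - 4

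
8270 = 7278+992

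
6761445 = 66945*101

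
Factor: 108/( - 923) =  - 2^2 * 3^3 * 13^(-1) * 71^( - 1)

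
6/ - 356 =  - 3/178=   -0.02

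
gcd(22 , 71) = 1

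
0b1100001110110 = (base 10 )6262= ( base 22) CKE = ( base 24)akm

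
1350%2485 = 1350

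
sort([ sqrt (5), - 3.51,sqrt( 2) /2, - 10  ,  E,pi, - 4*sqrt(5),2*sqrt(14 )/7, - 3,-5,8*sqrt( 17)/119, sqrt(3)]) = [ - 10, - 4 * sqrt(5), - 5, - 3.51, - 3,8*sqrt( 17 )/119,sqrt( 2) /2, 2*sqrt (14) /7,sqrt(3),sqrt( 5),E,pi]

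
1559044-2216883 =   -  657839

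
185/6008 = 185/6008 =0.03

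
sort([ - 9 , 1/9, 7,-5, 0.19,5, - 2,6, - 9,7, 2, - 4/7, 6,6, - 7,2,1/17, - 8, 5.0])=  [ - 9, - 9, - 8, - 7,  -  5, - 2,-4/7, 1/17 , 1/9,0.19, 2,  2, 5, 5.0,6,6,6,7,7]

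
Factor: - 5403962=-2^1*227^1*11903^1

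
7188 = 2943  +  4245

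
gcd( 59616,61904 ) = 16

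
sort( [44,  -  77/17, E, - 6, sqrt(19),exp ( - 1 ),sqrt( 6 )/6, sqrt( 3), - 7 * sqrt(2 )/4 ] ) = [ - 6, - 77/17, - 7*sqrt (2 )/4 , exp( - 1 ),sqrt(6 )/6,sqrt(3 ), E,sqrt(19 ), 44]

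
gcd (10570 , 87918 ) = 2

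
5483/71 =5483/71 = 77.23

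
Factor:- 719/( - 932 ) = 2^( - 2) * 233^( - 1)*719^1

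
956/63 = 15  +  11/63 = 15.17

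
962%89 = 72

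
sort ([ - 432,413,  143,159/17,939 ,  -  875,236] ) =[ - 875, -432, 159/17,143,236,413,939 ]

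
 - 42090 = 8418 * ( - 5 )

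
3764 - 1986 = 1778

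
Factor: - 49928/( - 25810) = 24964/12905 = 2^2*5^ (  -  1 )*29^( - 1)*79^2 * 89^(-1) 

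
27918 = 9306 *3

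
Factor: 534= 2^1 * 3^1 * 89^1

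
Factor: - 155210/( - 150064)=935/904 = 2^( - 3 )*5^1 * 11^1*17^1*113^( - 1 )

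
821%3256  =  821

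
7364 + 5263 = 12627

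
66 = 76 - 10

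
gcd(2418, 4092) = 186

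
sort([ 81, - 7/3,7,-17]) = [ - 17,  -  7/3,  7,81 ] 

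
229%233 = 229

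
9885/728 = 13 + 421/728 = 13.58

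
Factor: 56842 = 2^1*97^1*293^1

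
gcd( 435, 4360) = 5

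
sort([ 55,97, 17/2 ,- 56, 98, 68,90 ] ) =[ - 56 , 17/2,55,68,90,  97,  98]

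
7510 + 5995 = 13505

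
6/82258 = 3/41129= 0.00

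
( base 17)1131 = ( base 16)1486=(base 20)d2e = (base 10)5254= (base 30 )5P4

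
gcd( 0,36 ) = 36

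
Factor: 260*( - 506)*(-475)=62491000=2^3*5^3*11^1*13^1*19^1 *23^1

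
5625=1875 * 3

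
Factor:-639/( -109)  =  3^2*71^1*109^( - 1)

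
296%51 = 41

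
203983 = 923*221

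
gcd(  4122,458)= 458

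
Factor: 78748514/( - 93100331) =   -  2^1*13^1*29^1*71^1*73^( - 1)*1031^(- 1) * 1237^ ( - 1)*1471^1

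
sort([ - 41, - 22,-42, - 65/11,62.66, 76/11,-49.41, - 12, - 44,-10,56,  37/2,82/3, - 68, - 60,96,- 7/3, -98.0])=[ - 98.0,-68 , - 60, -49.41,-44, - 42, - 41, - 22, - 12 , - 10,-65/11, - 7/3, 76/11,37/2,82/3,56,62.66, 96]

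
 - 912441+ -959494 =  - 1871935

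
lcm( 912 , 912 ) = 912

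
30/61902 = 5/10317  =  0.00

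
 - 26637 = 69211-95848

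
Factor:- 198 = -2^1*  3^2*11^1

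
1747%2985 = 1747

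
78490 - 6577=71913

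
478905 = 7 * 68415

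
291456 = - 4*( - 72864) 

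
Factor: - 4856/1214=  - 4=-2^2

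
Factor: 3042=2^1*3^2*13^2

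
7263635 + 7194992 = 14458627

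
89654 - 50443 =39211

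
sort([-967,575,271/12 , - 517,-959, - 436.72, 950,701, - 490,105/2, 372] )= [  -  967, - 959, - 517 ,-490 ,-436.72 , 271/12,105/2 , 372,575,701, 950] 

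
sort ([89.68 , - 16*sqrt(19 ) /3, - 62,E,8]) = [ - 62 , - 16*sqrt (19 )/3,  E , 8, 89.68]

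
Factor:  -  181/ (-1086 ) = 2^( - 1) * 3^( - 1) = 1/6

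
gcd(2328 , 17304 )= 24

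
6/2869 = 6/2869  =  0.00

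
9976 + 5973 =15949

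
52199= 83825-31626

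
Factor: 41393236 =2^2  *2293^1*4513^1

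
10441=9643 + 798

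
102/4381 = 102/4381 = 0.02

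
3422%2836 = 586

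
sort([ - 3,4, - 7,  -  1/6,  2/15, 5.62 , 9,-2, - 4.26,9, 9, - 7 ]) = [ - 7,-7, - 4.26 ,  -  3, - 2 , - 1/6,2/15, 4 , 5.62, 9,  9,9 ]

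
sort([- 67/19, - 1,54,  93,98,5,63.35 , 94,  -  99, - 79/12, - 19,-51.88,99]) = [ - 99, - 51.88,-19,- 79/12, - 67/19, - 1,5,  54,63.35,93,94,98 , 99] 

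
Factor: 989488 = 2^4*61843^1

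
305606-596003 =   -  290397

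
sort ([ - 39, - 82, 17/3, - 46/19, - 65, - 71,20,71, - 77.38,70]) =[ - 82, - 77.38, - 71,-65, - 39, - 46/19,17/3,20, 70,71 ]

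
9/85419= 1/9491 = 0.00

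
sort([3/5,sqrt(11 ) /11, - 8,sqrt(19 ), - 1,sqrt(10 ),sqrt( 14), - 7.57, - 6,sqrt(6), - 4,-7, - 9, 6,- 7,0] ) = [-9,- 8,  -  7.57, - 7, - 7, - 6, - 4, - 1, 0,sqrt(11 )/11,3/5,  sqrt(6),sqrt(10 ),sqrt( 14),sqrt(19 ), 6] 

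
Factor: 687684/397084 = 3^1*17^1*37^ ( - 1)*2683^( - 1)*3371^1= 171921/99271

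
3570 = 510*7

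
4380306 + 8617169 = 12997475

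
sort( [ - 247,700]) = [ - 247, 700 ] 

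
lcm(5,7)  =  35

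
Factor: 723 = 3^1*241^1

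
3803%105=23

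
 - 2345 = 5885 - 8230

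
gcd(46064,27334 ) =2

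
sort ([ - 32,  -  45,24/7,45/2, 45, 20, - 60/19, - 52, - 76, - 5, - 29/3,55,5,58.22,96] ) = [ - 76, - 52, - 45, - 32, - 29/3, - 5,  -  60/19,24/7 , 5, 20, 45/2, 45,55, 58.22,96 ]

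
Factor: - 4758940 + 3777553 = -981387 =-3^2*11^1*23^1*431^1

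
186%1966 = 186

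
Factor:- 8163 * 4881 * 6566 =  - 261613097298  =  - 2^1*3^3*7^2*67^1*907^1 * 1627^1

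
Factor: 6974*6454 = 45010196 = 2^2*7^1* 11^1 * 317^1*461^1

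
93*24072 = 2238696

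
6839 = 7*977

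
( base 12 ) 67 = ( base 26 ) 31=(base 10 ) 79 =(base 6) 211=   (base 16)4F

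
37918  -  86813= -48895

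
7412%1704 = 596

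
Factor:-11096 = - 2^3 * 19^1 * 73^1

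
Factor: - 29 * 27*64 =-50112 = -  2^6*3^3* 29^1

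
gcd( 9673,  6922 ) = 1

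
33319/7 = 4759 + 6/7 = 4759.86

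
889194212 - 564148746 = 325045466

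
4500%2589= 1911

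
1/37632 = 1/37632  =  0.00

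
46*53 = 2438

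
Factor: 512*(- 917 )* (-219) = 102821376 = 2^9*3^1*7^1*73^1*131^1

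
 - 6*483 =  -2898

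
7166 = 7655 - 489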